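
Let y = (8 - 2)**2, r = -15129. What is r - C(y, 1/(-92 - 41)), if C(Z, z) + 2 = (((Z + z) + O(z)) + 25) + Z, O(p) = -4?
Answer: -2024259/133 ≈ -15220.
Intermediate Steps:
y = 36 (y = 6**2 = 36)
C(Z, z) = 19 + z + 2*Z (C(Z, z) = -2 + ((((Z + z) - 4) + 25) + Z) = -2 + (((-4 + Z + z) + 25) + Z) = -2 + ((21 + Z + z) + Z) = -2 + (21 + z + 2*Z) = 19 + z + 2*Z)
r - C(y, 1/(-92 - 41)) = -15129 - (19 + 1/(-92 - 41) + 2*36) = -15129 - (19 + 1/(-133) + 72) = -15129 - (19 - 1/133 + 72) = -15129 - 1*12102/133 = -15129 - 12102/133 = -2024259/133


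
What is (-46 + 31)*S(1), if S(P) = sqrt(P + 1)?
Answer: -15*sqrt(2) ≈ -21.213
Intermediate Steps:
S(P) = sqrt(1 + P)
(-46 + 31)*S(1) = (-46 + 31)*sqrt(1 + 1) = -15*sqrt(2)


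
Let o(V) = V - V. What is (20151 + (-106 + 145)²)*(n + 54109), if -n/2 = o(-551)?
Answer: 1172650248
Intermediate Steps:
o(V) = 0
n = 0 (n = -2*0 = 0)
(20151 + (-106 + 145)²)*(n + 54109) = (20151 + (-106 + 145)²)*(0 + 54109) = (20151 + 39²)*54109 = (20151 + 1521)*54109 = 21672*54109 = 1172650248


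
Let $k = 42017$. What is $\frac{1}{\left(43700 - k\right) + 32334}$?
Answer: $\frac{1}{34017} \approx 2.9397 \cdot 10^{-5}$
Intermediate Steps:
$\frac{1}{\left(43700 - k\right) + 32334} = \frac{1}{\left(43700 - 42017\right) + 32334} = \frac{1}{1683 + 32334} = \frac{1}{34017}$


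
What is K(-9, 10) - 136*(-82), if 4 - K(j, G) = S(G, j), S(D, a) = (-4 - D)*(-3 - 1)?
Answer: 11100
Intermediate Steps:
S(D, a) = 16 + 4*D (S(D, a) = (-4 - D)*(-4) = 16 + 4*D)
K(j, G) = -12 - 4*G (K(j, G) = 4 - (16 + 4*G) = 4 + (-16 - 4*G) = -12 - 4*G)
K(-9, 10) - 136*(-82) = (-12 - 4*10) - 136*(-82) = (-12 - 40) + 11152 = -52 + 11152 = 11100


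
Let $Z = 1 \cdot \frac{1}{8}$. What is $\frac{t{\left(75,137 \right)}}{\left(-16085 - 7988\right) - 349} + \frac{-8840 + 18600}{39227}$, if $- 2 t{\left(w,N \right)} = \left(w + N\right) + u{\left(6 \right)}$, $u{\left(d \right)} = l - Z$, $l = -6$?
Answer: $\frac{3878346389}{15328028704} \approx 0.25302$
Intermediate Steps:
$Z = \frac{1}{8}$ ($Z = 1 \cdot \frac{1}{8} = \frac{1}{8} \approx 0.125$)
$u{\left(d \right)} = - \frac{49}{8}$ ($u{\left(d \right)} = -6 - \frac{1}{8} = - \frac{49}{8}$)
$t{\left(w,N \right)} = \frac{49}{16} - \frac{N}{2} - \frac{w}{2}$ ($t{\left(w,N \right)} = - \frac{\left(w + N\right) - \frac{49}{8}}{2} = - \frac{\left(N + w\right) - \frac{49}{8}}{2} = - \frac{- \frac{49}{8} + N + w}{2} = \frac{49}{16} - \frac{N}{2} - \frac{w}{2}$)
$\frac{t{\left(75,137 \right)}}{\left(-16085 - 7988\right) - 349} + \frac{-8840 + 18600}{39227} = \frac{\frac{49}{16} - \frac{137}{2} - \frac{75}{2}}{\left(-16085 - 7988\right) - 349} + \frac{-8840 + 18600}{39227} = \frac{\frac{49}{16} - \frac{137}{2} - \frac{75}{2}}{-24073 - 349} + 9760 \cdot \frac{1}{39227} = - \frac{1647}{16 \left(-24422\right)} + \frac{9760}{39227} = \left(- \frac{1647}{16}\right) \left(- \frac{1}{24422}\right) + \frac{9760}{39227} = \frac{1647}{390752} + \frac{9760}{39227} = \frac{3878346389}{15328028704}$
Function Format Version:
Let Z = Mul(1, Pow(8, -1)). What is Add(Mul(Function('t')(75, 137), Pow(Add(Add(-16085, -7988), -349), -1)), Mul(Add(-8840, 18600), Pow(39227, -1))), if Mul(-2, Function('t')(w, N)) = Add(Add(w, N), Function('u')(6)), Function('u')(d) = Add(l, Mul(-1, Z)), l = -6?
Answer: Rational(3878346389, 15328028704) ≈ 0.25302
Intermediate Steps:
Z = Rational(1, 8) (Z = Mul(1, Rational(1, 8)) = Rational(1, 8) ≈ 0.12500)
Function('u')(d) = Rational(-49, 8) (Function('u')(d) = Add(-6, Mul(-1, Rational(1, 8))) = Add(-6, Rational(-1, 8)) = Rational(-49, 8))
Function('t')(w, N) = Add(Rational(49, 16), Mul(Rational(-1, 2), N), Mul(Rational(-1, 2), w)) (Function('t')(w, N) = Mul(Rational(-1, 2), Add(Add(w, N), Rational(-49, 8))) = Mul(Rational(-1, 2), Add(Add(N, w), Rational(-49, 8))) = Mul(Rational(-1, 2), Add(Rational(-49, 8), N, w)) = Add(Rational(49, 16), Mul(Rational(-1, 2), N), Mul(Rational(-1, 2), w)))
Add(Mul(Function('t')(75, 137), Pow(Add(Add(-16085, -7988), -349), -1)), Mul(Add(-8840, 18600), Pow(39227, -1))) = Add(Mul(Add(Rational(49, 16), Mul(Rational(-1, 2), 137), Mul(Rational(-1, 2), 75)), Pow(Add(Add(-16085, -7988), -349), -1)), Mul(Add(-8840, 18600), Pow(39227, -1))) = Add(Mul(Add(Rational(49, 16), Rational(-137, 2), Rational(-75, 2)), Pow(Add(-24073, -349), -1)), Mul(9760, Rational(1, 39227))) = Add(Mul(Rational(-1647, 16), Pow(-24422, -1)), Rational(9760, 39227)) = Add(Mul(Rational(-1647, 16), Rational(-1, 24422)), Rational(9760, 39227)) = Add(Rational(1647, 390752), Rational(9760, 39227)) = Rational(3878346389, 15328028704)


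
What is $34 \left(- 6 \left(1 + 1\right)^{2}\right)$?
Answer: $-816$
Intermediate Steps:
$34 \left(- 6 \left(1 + 1\right)^{2}\right) = 34 \left(- 6 \cdot 2^{2}\right) = 34 \left(\left(-6\right) 4\right) = 34 \left(-24\right) = -816$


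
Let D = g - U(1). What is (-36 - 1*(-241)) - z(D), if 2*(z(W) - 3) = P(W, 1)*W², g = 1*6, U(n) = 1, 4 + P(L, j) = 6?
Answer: 177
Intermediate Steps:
P(L, j) = 2 (P(L, j) = -4 + 6 = 2)
g = 6
D = 5 (D = 6 - 1*1 = 6 - 1 = 5)
z(W) = 3 + W² (z(W) = 3 + (2*W²)/2 = 3 + W²)
(-36 - 1*(-241)) - z(D) = (-36 - 1*(-241)) - (3 + 5²) = (-36 + 241) - (3 + 25) = 205 - 1*28 = 205 - 28 = 177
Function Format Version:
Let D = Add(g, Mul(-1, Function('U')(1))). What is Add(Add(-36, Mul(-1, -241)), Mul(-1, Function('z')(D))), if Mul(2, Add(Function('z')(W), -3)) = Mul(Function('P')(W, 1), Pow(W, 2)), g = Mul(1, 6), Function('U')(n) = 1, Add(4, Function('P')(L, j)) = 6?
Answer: 177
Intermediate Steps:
Function('P')(L, j) = 2 (Function('P')(L, j) = Add(-4, 6) = 2)
g = 6
D = 5 (D = Add(6, Mul(-1, 1)) = Add(6, -1) = 5)
Function('z')(W) = Add(3, Pow(W, 2)) (Function('z')(W) = Add(3, Mul(Rational(1, 2), Mul(2, Pow(W, 2)))) = Add(3, Pow(W, 2)))
Add(Add(-36, Mul(-1, -241)), Mul(-1, Function('z')(D))) = Add(Add(-36, Mul(-1, -241)), Mul(-1, Add(3, Pow(5, 2)))) = Add(Add(-36, 241), Mul(-1, Add(3, 25))) = Add(205, Mul(-1, 28)) = Add(205, -28) = 177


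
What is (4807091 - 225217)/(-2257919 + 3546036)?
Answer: 4581874/1288117 ≈ 3.5570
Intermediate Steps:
(4807091 - 225217)/(-2257919 + 3546036) = 4581874/1288117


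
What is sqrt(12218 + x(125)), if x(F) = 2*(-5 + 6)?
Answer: 2*sqrt(3055) ≈ 110.54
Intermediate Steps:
x(F) = 2 (x(F) = 2*1 = 2)
sqrt(12218 + x(125)) = sqrt(12218 + 2) = sqrt(12220) = 2*sqrt(3055)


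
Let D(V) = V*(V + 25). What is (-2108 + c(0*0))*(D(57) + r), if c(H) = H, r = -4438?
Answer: -497488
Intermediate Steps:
D(V) = V*(25 + V)
(-2108 + c(0*0))*(D(57) + r) = (-2108 + 0*0)*(57*(25 + 57) - 4438) = (-2108 + 0)*(57*82 - 4438) = -2108*(4674 - 4438) = -2108*236 = -497488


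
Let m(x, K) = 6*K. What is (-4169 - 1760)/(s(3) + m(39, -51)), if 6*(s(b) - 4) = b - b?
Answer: 5929/302 ≈ 19.632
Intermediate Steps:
s(b) = 4 (s(b) = 4 + (b - b)/6 = 4 + (1/6)*0 = 4 + 0 = 4)
(-4169 - 1760)/(s(3) + m(39, -51)) = (-4169 - 1760)/(4 + 6*(-51)) = -5929/(4 - 306) = -5929/(-302) = -5929*(-1/302) = 5929/302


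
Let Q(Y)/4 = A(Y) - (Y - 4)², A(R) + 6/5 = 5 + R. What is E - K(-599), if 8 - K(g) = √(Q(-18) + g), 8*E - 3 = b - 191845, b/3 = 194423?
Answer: 391363/8 + I*√64795/5 ≈ 48920.0 + 50.91*I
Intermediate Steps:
A(R) = 19/5 + R (A(R) = -6/5 + (5 + R) = 19/5 + R)
b = 583269 (b = 3*194423 = 583269)
Q(Y) = 76/5 - 4*(-4 + Y)² + 4*Y (Q(Y) = 4*((19/5 + Y) - (Y - 4)²) = 4*((19/5 + Y) - (-4 + Y)²) = 4*(19/5 + Y - (-4 + Y)²) = 76/5 - 4*(-4 + Y)² + 4*Y)
E = 391427/8 (E = 3/8 + (583269 - 191845)/8 = 3/8 + (⅛)*391424 = 3/8 + 48928 = 391427/8 ≈ 48928.)
K(g) = 8 - √(-9964/5 + g) (K(g) = 8 - √((-244/5 - 4*(-18)² + 36*(-18)) + g) = 8 - √((-244/5 - 4*324 - 648) + g) = 8 - √((-244/5 - 1296 - 648) + g) = 8 - √(-9964/5 + g))
E - K(-599) = 391427/8 - (8 - √(-49820 + 25*(-599))/5) = 391427/8 - (8 - √(-49820 - 14975)/5) = 391427/8 - (8 - I*√64795/5) = 391427/8 + (-8 + I*√64795/5) = 391363/8 + I*√64795/5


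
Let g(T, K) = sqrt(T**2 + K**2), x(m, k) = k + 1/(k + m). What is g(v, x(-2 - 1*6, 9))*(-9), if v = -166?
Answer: -18*sqrt(6914) ≈ -1496.7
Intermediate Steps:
g(T, K) = sqrt(K**2 + T**2)
g(v, x(-2 - 1*6, 9))*(-9) = sqrt(((1 + 9**2 + 9*(-2 - 1*6))/(9 + (-2 - 1*6)))**2 + (-166)**2)*(-9) = sqrt(((1 + 81 + 9*(-2 - 6))/(9 + (-2 - 6)))**2 + 27556)*(-9) = sqrt(((1 + 81 + 9*(-8))/(9 - 8))**2 + 27556)*(-9) = sqrt(((1 + 81 - 72)/1)**2 + 27556)*(-9) = sqrt((1*10)**2 + 27556)*(-9) = sqrt(10**2 + 27556)*(-9) = sqrt(100 + 27556)*(-9) = sqrt(27656)*(-9) = (2*sqrt(6914))*(-9) = -18*sqrt(6914)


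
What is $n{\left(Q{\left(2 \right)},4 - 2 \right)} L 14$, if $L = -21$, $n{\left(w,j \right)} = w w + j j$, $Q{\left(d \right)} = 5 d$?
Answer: $-30576$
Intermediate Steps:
$n{\left(w,j \right)} = j^{2} + w^{2}$ ($n{\left(w,j \right)} = w^{2} + j^{2} = j^{2} + w^{2}$)
$n{\left(Q{\left(2 \right)},4 - 2 \right)} L 14 = \left(\left(4 - 2\right)^{2} + \left(5 \cdot 2\right)^{2}\right) \left(-21\right) 14 = \left(\left(4 - 2\right)^{2} + 10^{2}\right) \left(-21\right) 14 = \left(2^{2} + 100\right) \left(-21\right) 14 = \left(4 + 100\right) \left(-21\right) 14 = 104 \left(-21\right) 14 = \left(-2184\right) 14 = -30576$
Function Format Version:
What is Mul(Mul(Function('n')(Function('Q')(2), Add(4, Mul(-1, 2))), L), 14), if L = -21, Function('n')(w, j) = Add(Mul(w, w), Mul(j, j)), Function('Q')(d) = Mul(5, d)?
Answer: -30576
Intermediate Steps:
Function('n')(w, j) = Add(Pow(j, 2), Pow(w, 2)) (Function('n')(w, j) = Add(Pow(w, 2), Pow(j, 2)) = Add(Pow(j, 2), Pow(w, 2)))
Mul(Mul(Function('n')(Function('Q')(2), Add(4, Mul(-1, 2))), L), 14) = Mul(Mul(Add(Pow(Add(4, Mul(-1, 2)), 2), Pow(Mul(5, 2), 2)), -21), 14) = Mul(Mul(Add(Pow(Add(4, -2), 2), Pow(10, 2)), -21), 14) = Mul(Mul(Add(Pow(2, 2), 100), -21), 14) = Mul(Mul(Add(4, 100), -21), 14) = Mul(Mul(104, -21), 14) = Mul(-2184, 14) = -30576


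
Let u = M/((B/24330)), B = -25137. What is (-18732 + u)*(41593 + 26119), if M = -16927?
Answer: -1332400036096/8379 ≈ -1.5902e+8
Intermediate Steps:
u = 137277970/8379 (u = -16927/((-25137/24330)) = -16927/((-25137*1/24330)) = -16927/(-8379/8110) = -16927*(-8110/8379) = 137277970/8379 ≈ 16384.)
(-18732 + u)*(41593 + 26119) = (-18732 + 137277970/8379)*(41593 + 26119) = -19677458/8379*67712 = -1332400036096/8379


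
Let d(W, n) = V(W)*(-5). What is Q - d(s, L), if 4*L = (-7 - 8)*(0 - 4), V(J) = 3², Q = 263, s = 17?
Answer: 308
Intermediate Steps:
V(J) = 9
L = 15 (L = ((-7 - 8)*(0 - 4))/4 = (-15*(-4))/4 = (¼)*60 = 15)
d(W, n) = -45 (d(W, n) = 9*(-5) = -45)
Q - d(s, L) = 263 - 1*(-45) = 263 + 45 = 308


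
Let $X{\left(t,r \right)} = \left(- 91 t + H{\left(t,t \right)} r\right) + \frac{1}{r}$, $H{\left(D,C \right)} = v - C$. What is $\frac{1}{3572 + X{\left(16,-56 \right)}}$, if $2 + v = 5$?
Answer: $\frac{56}{159263} \approx 0.00035162$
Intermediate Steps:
$v = 3$ ($v = -2 + 5 = 3$)
$H{\left(D,C \right)} = 3 - C$
$X{\left(t,r \right)} = \frac{1}{r} - 91 t + r \left(3 - t\right)$ ($X{\left(t,r \right)} = \left(- 91 t + \left(3 - t\right) r\right) + \frac{1}{r} = \left(- 91 t + r \left(3 - t\right)\right) + \frac{1}{r} = \frac{1}{r} - 91 t + r \left(3 - t\right)$)
$\frac{1}{3572 + X{\left(16,-56 \right)}} = \frac{1}{3572 + \frac{1 - - 56 \left(91 \cdot 16 - 56 \left(-3 + 16\right)\right)}{-56}} = \frac{1}{3572 - \frac{1 - - 56 \left(1456 - 728\right)}{56}} = \frac{1}{3572 - \frac{1 - \left(-56\right) 728}{56}} = \frac{1}{3572 - \frac{1 + 40768}{56}} = \frac{1}{3572 - \frac{40769}{56}} = \frac{1}{\frac{159263}{56}} = \frac{56}{159263}$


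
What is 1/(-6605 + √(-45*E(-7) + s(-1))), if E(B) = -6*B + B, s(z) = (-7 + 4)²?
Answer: -6605/43627591 - 3*I*√174/43627591 ≈ -0.0001514 - 9.0706e-7*I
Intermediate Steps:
s(z) = 9 (s(z) = (-3)² = 9)
E(B) = -5*B
1/(-6605 + √(-45*E(-7) + s(-1))) = 1/(-6605 + √(-(-225)*(-7) + 9)) = 1/(-6605 + √(-45*35 + 9)) = 1/(-6605 + √(-1575 + 9)) = 1/(-6605 + √(-1566)) = 1/(-6605 + 3*I*√174)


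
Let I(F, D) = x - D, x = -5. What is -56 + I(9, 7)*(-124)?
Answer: 1432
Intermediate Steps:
I(F, D) = -5 - D
-56 + I(9, 7)*(-124) = -56 + (-5 - 1*7)*(-124) = -56 + (-5 - 7)*(-124) = -56 - 12*(-124) = -56 + 1488 = 1432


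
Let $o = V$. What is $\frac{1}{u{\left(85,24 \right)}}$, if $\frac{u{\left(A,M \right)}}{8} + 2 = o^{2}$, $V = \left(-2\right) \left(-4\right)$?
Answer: $\frac{1}{496} \approx 0.0020161$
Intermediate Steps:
$V = 8$
$o = 8$
$u{\left(A,M \right)} = 496$ ($u{\left(A,M \right)} = -16 + 8 \cdot 8^{2} = -16 + 8 \cdot 64 = -16 + 512 = 496$)
$\frac{1}{u{\left(85,24 \right)}} = \frac{1}{496}$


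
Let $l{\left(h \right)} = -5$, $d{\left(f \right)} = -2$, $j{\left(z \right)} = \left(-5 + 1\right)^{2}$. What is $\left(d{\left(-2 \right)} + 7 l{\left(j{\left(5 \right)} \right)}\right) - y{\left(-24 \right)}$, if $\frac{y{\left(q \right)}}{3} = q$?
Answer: $35$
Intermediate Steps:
$y{\left(q \right)} = 3 q$
$j{\left(z \right)} = 16$ ($j{\left(z \right)} = \left(-4\right)^{2} = 16$)
$\left(d{\left(-2 \right)} + 7 l{\left(j{\left(5 \right)} \right)}\right) - y{\left(-24 \right)} = \left(-2 + 7 \left(-5\right)\right) - 3 \left(-24\right) = \left(-2 - 35\right) - -72 = -37 + 72 = 35$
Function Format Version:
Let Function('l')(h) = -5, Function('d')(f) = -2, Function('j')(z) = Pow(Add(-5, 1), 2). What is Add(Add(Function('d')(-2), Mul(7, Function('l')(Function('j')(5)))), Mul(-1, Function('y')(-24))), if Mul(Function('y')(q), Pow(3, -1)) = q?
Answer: 35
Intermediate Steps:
Function('y')(q) = Mul(3, q)
Function('j')(z) = 16 (Function('j')(z) = Pow(-4, 2) = 16)
Add(Add(Function('d')(-2), Mul(7, Function('l')(Function('j')(5)))), Mul(-1, Function('y')(-24))) = Add(Add(-2, Mul(7, -5)), Mul(-1, Mul(3, -24))) = Add(Add(-2, -35), Mul(-1, -72)) = Add(-37, 72) = 35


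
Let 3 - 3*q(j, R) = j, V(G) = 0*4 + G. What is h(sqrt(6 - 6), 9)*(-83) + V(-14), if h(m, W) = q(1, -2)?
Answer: -208/3 ≈ -69.333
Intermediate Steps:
V(G) = G (V(G) = 0 + G = G)
q(j, R) = 1 - j/3
h(m, W) = 2/3 (h(m, W) = 1 - 1/3*1 = 1 - 1/3 = 2/3)
h(sqrt(6 - 6), 9)*(-83) + V(-14) = (2/3)*(-83) - 14 = -166/3 - 14 = -208/3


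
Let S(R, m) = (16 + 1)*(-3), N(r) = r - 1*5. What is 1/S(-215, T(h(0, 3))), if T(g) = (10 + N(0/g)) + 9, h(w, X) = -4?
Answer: -1/51 ≈ -0.019608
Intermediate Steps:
N(r) = -5 + r (N(r) = r - 5 = -5 + r)
T(g) = 14 (T(g) = (10 + (-5 + 0/g)) + 9 = (10 + (-5 + 0)) + 9 = (10 - 5) + 9 = 5 + 9 = 14)
S(R, m) = -51 (S(R, m) = 17*(-3) = -51)
1/S(-215, T(h(0, 3))) = 1/(-51) = -1/51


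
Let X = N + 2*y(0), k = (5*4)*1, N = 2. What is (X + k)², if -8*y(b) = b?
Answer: 484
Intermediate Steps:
y(b) = -b/8
k = 20 (k = 20*1 = 20)
X = 2 (X = 2 + 2*(-⅛*0) = 2 + 2*0 = 2 + 0 = 2)
(X + k)² = (2 + 20)² = 22² = 484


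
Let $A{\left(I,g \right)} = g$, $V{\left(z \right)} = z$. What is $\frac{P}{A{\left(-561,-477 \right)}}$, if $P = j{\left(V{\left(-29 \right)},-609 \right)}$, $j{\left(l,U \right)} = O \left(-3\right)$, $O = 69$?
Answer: $\frac{23}{53} \approx 0.43396$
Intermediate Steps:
$j{\left(l,U \right)} = -207$ ($j{\left(l,U \right)} = 69 \left(-3\right) = -207$)
$P = -207$
$\frac{P}{A{\left(-561,-477 \right)}} = - \frac{207}{-477} = \left(-207\right) \left(- \frac{1}{477}\right) = \frac{23}{53}$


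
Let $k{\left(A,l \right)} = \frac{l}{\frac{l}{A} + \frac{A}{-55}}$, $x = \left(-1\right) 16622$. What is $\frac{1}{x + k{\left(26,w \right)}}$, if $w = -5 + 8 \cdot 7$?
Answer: $- \frac{2129}{35315308} \approx -6.0285 \cdot 10^{-5}$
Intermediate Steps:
$w = 51$ ($w = -5 + 56 = 51$)
$x = -16622$
$k{\left(A,l \right)} = \frac{l}{- \frac{A}{55} + \frac{l}{A}}$ ($k{\left(A,l \right)} = \frac{l}{\frac{l}{A} + A \left(- \frac{1}{55}\right)} = \frac{l}{\frac{l}{A} - \frac{A}{55}} = \frac{l}{- \frac{A}{55} + \frac{l}{A}}$)
$\frac{1}{x + k{\left(26,w \right)}} = \frac{1}{-16622 + 55 \cdot 26 \cdot 51 \frac{1}{- 26^{2} + 55 \cdot 51}} = \frac{1}{-16622 + 55 \cdot 26 \cdot 51 \frac{1}{\left(-1\right) 676 + 2805}} = \frac{1}{-16622 + 55 \cdot 26 \cdot 51 \frac{1}{-676 + 2805}} = \frac{1}{-16622 + 55 \cdot 26 \cdot 51 \cdot \frac{1}{2129}} = \frac{1}{-16622 + \frac{72930}{2129}} = \frac{1}{- \frac{35315308}{2129}} = - \frac{2129}{35315308}$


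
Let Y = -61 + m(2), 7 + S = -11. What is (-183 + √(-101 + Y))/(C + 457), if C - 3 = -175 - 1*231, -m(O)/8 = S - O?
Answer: -61/18 + I*√2/54 ≈ -3.3889 + 0.026189*I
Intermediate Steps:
S = -18 (S = -7 - 11 = -18)
m(O) = 144 + 8*O (m(O) = -8*(-18 - O) = 144 + 8*O)
Y = 99 (Y = -61 + (144 + 8*2) = -61 + (144 + 16) = -61 + 160 = 99)
C = -403 (C = 3 + (-175 - 1*231) = 3 + (-175 - 231) = 3 - 406 = -403)
(-183 + √(-101 + Y))/(C + 457) = (-183 + √(-101 + 99))/(-403 + 457) = (-183 + √(-2))/54 = (-183 + I*√2)*(1/54) = -61/18 + I*√2/54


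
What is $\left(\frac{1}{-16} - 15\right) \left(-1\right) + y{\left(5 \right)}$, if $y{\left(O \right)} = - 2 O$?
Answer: $\frac{81}{16} \approx 5.0625$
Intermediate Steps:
$\left(\frac{1}{-16} - 15\right) \left(-1\right) + y{\left(5 \right)} = \left(\frac{1}{-16} - 15\right) \left(-1\right) - 10 = \left(- \frac{1}{16} - 15\right) \left(-1\right) - 10 = \left(- \frac{241}{16}\right) \left(-1\right) - 10 = \frac{241}{16} - 10 = \frac{81}{16}$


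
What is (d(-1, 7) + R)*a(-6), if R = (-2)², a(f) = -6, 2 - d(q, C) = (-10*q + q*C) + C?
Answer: 24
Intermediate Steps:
d(q, C) = 2 - C + 10*q - C*q (d(q, C) = 2 - ((-10*q + q*C) + C) = 2 - ((-10*q + C*q) + C) = 2 - (C - 10*q + C*q) = 2 + (-C + 10*q - C*q) = 2 - C + 10*q - C*q)
R = 4
(d(-1, 7) + R)*a(-6) = ((2 - 1*7 + 10*(-1) - 1*7*(-1)) + 4)*(-6) = ((2 - 7 - 10 + 7) + 4)*(-6) = (-8 + 4)*(-6) = -4*(-6) = 24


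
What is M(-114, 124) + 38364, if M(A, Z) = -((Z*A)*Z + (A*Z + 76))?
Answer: 1805288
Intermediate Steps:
M(A, Z) = -76 - A*Z - A*Z**2 (M(A, Z) = -((A*Z)*Z + (76 + A*Z)) = -(A*Z**2 + (76 + A*Z)) = -(76 + A*Z + A*Z**2) = -76 - A*Z - A*Z**2)
M(-114, 124) + 38364 = (-76 - 1*(-114)*124 - 1*(-114)*124**2) + 38364 = (-76 + 14136 - 1*(-114)*15376) + 38364 = (-76 + 14136 + 1752864) + 38364 = 1766924 + 38364 = 1805288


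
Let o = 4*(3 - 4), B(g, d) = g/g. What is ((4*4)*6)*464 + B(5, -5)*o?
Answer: 44540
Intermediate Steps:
B(g, d) = 1
o = -4 (o = 4*(-1) = -4)
((4*4)*6)*464 + B(5, -5)*o = ((4*4)*6)*464 + 1*(-4) = (16*6)*464 - 4 = 96*464 - 4 = 44544 - 4 = 44540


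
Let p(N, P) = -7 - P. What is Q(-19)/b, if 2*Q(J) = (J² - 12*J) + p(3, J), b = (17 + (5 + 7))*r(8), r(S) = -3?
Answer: -601/174 ≈ -3.4540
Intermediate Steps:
b = -87 (b = (17 + (5 + 7))*(-3) = (17 + 12)*(-3) = 29*(-3) = -87)
Q(J) = -7/2 + J²/2 - 13*J/2 (Q(J) = ((J² - 12*J) + (-7 - J))/2 = (-7 + J² - 13*J)/2 = -7/2 + J²/2 - 13*J/2)
Q(-19)/b = (-7/2 + (½)*(-19)² - 13/2*(-19))/(-87) = (-7/2 + (½)*361 + 247/2)*(-1/87) = (-7/2 + 361/2 + 247/2)*(-1/87) = (601/2)*(-1/87) = -601/174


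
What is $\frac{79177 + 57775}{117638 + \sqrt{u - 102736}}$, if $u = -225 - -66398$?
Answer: $\frac{17880976}{15359307} - \frac{152 i \sqrt{36563}}{15359307} \approx 1.1642 - 0.0018923 i$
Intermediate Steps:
$u = 66173$ ($u = -225 + 66398 = 66173$)
$\frac{79177 + 57775}{117638 + \sqrt{u - 102736}} = \frac{79177 + 57775}{117638 + \sqrt{66173 - 102736}} = \frac{136952}{117638 + \sqrt{-36563}} = \frac{136952}{117638 + i \sqrt{36563}}$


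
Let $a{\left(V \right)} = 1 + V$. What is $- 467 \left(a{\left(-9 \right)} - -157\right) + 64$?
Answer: $-69519$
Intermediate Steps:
$- 467 \left(a{\left(-9 \right)} - -157\right) + 64 = - 467 \left(\left(1 - 9\right) - -157\right) + 64 = - 467 \left(-8 + 157\right) + 64 = \left(-467\right) 149 + 64 = -69583 + 64 = -69519$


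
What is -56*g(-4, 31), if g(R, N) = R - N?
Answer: 1960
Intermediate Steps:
-56*g(-4, 31) = -56*(-4 - 1*31) = -56*(-4 - 31) = -56*(-35) = 1960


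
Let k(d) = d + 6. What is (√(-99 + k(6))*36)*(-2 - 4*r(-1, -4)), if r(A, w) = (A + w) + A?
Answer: 792*I*√87 ≈ 7387.3*I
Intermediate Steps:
k(d) = 6 + d
r(A, w) = w + 2*A
(√(-99 + k(6))*36)*(-2 - 4*r(-1, -4)) = (√(-99 + (6 + 6))*36)*(-2 - 4*(-4 + 2*(-1))) = (√(-99 + 12)*36)*(-2 - 4*(-4 - 2)) = (√(-87)*36)*(-2 - 4*(-6)) = ((I*√87)*36)*(-2 + 24) = (36*I*√87)*22 = 792*I*√87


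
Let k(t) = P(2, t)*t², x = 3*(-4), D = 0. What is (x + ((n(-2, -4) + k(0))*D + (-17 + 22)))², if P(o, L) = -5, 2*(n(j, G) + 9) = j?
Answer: 49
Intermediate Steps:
n(j, G) = -9 + j/2
x = -12
k(t) = -5*t²
(x + ((n(-2, -4) + k(0))*D + (-17 + 22)))² = (-12 + (((-9 + (½)*(-2)) - 5*0²)*0 + (-17 + 22)))² = (-12 + (((-9 - 1) - 5*0)*0 + 5))² = (-12 + ((-10 + 0)*0 + 5))² = (-12 + (-10*0 + 5))² = (-12 + (0 + 5))² = (-12 + 5)² = (-7)² = 49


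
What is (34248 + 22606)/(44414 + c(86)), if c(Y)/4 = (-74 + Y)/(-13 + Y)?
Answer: 2075171/1621135 ≈ 1.2801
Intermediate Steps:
c(Y) = 4*(-74 + Y)/(-13 + Y) (c(Y) = 4*((-74 + Y)/(-13 + Y)) = 4*(-74 + Y)/(-13 + Y))
(34248 + 22606)/(44414 + c(86)) = (34248 + 22606)/(44414 + 4*(-74 + 86)/(-13 + 86)) = 56854/(44414 + 4*12/73) = 56854/(44414 + 4*(1/73)*12) = 56854/(44414 + 48/73) = 56854/(3242270/73) = 56854*(73/3242270) = 2075171/1621135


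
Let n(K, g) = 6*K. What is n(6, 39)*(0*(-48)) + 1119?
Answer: 1119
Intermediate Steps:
n(6, 39)*(0*(-48)) + 1119 = (6*6)*(0*(-48)) + 1119 = 36*0 + 1119 = 0 + 1119 = 1119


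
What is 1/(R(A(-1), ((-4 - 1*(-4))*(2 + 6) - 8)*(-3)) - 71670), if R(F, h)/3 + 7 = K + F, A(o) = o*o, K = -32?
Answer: -1/71784 ≈ -1.3931e-5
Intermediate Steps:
A(o) = o**2
R(F, h) = -117 + 3*F (R(F, h) = -21 + 3*(-32 + F) = -21 + (-96 + 3*F) = -117 + 3*F)
1/(R(A(-1), ((-4 - 1*(-4))*(2 + 6) - 8)*(-3)) - 71670) = 1/((-117 + 3*(-1)**2) - 71670) = 1/((-117 + 3*1) - 71670) = 1/((-117 + 3) - 71670) = 1/(-114 - 71670) = 1/(-71784) = -1/71784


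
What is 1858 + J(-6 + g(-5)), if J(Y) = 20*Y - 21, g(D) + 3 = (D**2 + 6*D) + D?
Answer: 1457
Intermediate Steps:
g(D) = -3 + D**2 + 7*D (g(D) = -3 + ((D**2 + 6*D) + D) = -3 + (D**2 + 7*D) = -3 + D**2 + 7*D)
J(Y) = -21 + 20*Y
1858 + J(-6 + g(-5)) = 1858 + (-21 + 20*(-6 + (-3 + (-5)**2 + 7*(-5)))) = 1858 + (-21 + 20*(-6 + (-3 + 25 - 35))) = 1858 + (-21 + 20*(-6 - 13)) = 1858 + (-21 + 20*(-19)) = 1858 + (-21 - 380) = 1858 - 401 = 1457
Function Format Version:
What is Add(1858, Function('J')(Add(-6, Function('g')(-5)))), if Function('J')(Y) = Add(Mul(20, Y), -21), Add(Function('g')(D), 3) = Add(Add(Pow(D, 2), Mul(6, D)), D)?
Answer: 1457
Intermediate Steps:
Function('g')(D) = Add(-3, Pow(D, 2), Mul(7, D)) (Function('g')(D) = Add(-3, Add(Add(Pow(D, 2), Mul(6, D)), D)) = Add(-3, Add(Pow(D, 2), Mul(7, D))) = Add(-3, Pow(D, 2), Mul(7, D)))
Function('J')(Y) = Add(-21, Mul(20, Y))
Add(1858, Function('J')(Add(-6, Function('g')(-5)))) = Add(1858, Add(-21, Mul(20, Add(-6, Add(-3, Pow(-5, 2), Mul(7, -5)))))) = Add(1858, Add(-21, Mul(20, Add(-6, Add(-3, 25, -35))))) = Add(1858, Add(-21, Mul(20, Add(-6, -13)))) = Add(1858, Add(-21, Mul(20, -19))) = Add(1858, Add(-21, -380)) = Add(1858, -401) = 1457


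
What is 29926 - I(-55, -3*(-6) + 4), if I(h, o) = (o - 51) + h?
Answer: 30010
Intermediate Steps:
I(h, o) = -51 + h + o (I(h, o) = (-51 + o) + h = -51 + h + o)
29926 - I(-55, -3*(-6) + 4) = 29926 - (-51 - 55 + (-3*(-6) + 4)) = 29926 - (-51 - 55 + (18 + 4)) = 29926 - (-51 - 55 + 22) = 29926 - 1*(-84) = 29926 + 84 = 30010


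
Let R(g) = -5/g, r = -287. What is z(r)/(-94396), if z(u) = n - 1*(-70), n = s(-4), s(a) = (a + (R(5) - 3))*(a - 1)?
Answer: -55/47198 ≈ -0.0011653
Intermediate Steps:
s(a) = (-1 + a)*(-4 + a) (s(a) = (a + (-5/5 - 3))*(a - 1) = (a + (-5*⅕ - 3))*(-1 + a) = (a + (-1 - 3))*(-1 + a) = (a - 4)*(-1 + a) = (-4 + a)*(-1 + a) = (-1 + a)*(-4 + a))
n = 40 (n = 4 + (-4)² - 5*(-4) = 4 + 16 + 20 = 40)
z(u) = 110 (z(u) = 40 - 1*(-70) = 40 + 70 = 110)
z(r)/(-94396) = 110/(-94396) = 110*(-1/94396) = -55/47198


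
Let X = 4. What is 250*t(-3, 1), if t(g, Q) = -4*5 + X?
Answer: -4000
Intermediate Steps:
t(g, Q) = -16 (t(g, Q) = -4*5 + 4 = -20 + 4 = -16)
250*t(-3, 1) = 250*(-16) = -4000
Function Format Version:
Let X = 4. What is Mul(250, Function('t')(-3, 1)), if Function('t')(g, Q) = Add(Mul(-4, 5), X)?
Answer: -4000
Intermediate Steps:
Function('t')(g, Q) = -16 (Function('t')(g, Q) = Add(Mul(-4, 5), 4) = Add(-20, 4) = -16)
Mul(250, Function('t')(-3, 1)) = Mul(250, -16) = -4000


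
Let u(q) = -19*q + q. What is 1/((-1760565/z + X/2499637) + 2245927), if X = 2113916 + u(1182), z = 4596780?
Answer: 766018757924/1720422558836794501 ≈ 4.4525e-7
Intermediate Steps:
u(q) = -18*q
X = 2092640 (X = 2113916 - 18*1182 = 2113916 - 21276 = 2092640)
1/((-1760565/z + X/2499637) + 2245927) = 1/((-1760565/4596780 + 2092640/2499637) + 2245927) = 1/((-1760565*1/4596780 + 2092640*(1/2499637)) + 2245927) = 1/((-117371/306452 + 2092640/2499637) + 2245927) = 1/(347908818953/766018757924 + 2245927) = 1/(1720422558836794501/766018757924) = 766018757924/1720422558836794501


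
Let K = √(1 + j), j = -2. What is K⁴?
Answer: 1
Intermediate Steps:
K = I (K = √(1 - 2) = √(-1) = I ≈ 1.0*I)
K⁴ = I⁴ = 1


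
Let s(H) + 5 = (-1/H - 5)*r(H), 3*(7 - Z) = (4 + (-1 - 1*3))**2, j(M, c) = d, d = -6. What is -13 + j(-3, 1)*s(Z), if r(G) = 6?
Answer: 1415/7 ≈ 202.14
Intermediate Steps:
j(M, c) = -6
Z = 7 (Z = 7 - (4 + (-1 - 1*3))**2/3 = 7 - (4 + (-1 - 3))**2/3 = 7 - (4 - 4)**2/3 = 7 - 1/3*0**2 = 7 - 1/3*0 = 7 + 0 = 7)
s(H) = -35 - 6/H (s(H) = -5 + (-1/H - 5)*6 = -5 + (-5 - 1/H)*6 = -5 + (-30 - 6/H) = -35 - 6/H)
-13 + j(-3, 1)*s(Z) = -13 - 6*(-35 - 6/7) = -13 - 6*(-251/7) = -13 + 1506/7 = 1415/7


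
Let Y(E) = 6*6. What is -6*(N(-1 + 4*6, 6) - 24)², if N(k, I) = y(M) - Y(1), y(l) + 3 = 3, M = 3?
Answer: -21600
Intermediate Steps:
y(l) = 0 (y(l) = -3 + 3 = 0)
Y(E) = 36
N(k, I) = -36 (N(k, I) = 0 - 1*36 = 0 - 36 = -36)
-6*(N(-1 + 4*6, 6) - 24)² = -6*(-36 - 24)² = -6*(-60)² = -6*3600 = -21600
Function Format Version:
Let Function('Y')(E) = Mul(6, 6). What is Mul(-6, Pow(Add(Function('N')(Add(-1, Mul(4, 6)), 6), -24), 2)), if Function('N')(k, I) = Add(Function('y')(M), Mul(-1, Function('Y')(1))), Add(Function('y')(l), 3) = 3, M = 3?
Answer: -21600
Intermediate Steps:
Function('y')(l) = 0 (Function('y')(l) = Add(-3, 3) = 0)
Function('Y')(E) = 36
Function('N')(k, I) = -36 (Function('N')(k, I) = Add(0, Mul(-1, 36)) = Add(0, -36) = -36)
Mul(-6, Pow(Add(Function('N')(Add(-1, Mul(4, 6)), 6), -24), 2)) = Mul(-6, Pow(Add(-36, -24), 2)) = Mul(-6, Pow(-60, 2)) = Mul(-6, 3600) = -21600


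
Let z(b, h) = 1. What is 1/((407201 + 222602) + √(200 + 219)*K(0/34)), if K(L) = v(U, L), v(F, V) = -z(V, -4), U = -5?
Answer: 629803/396651818390 + √419/396651818390 ≈ 1.5879e-6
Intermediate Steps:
v(F, V) = -1 (v(F, V) = -1*1 = -1)
K(L) = -1
1/((407201 + 222602) + √(200 + 219)*K(0/34)) = 1/((407201 + 222602) + √(200 + 219)*(-1)) = 1/(629803 + √419*(-1)) = 1/(629803 - √419)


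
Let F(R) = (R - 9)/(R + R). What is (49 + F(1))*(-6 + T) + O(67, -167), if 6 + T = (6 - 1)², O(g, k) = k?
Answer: 418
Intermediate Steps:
T = 19 (T = -6 + (6 - 1)² = -6 + 5² = -6 + 25 = 19)
F(R) = (-9 + R)/(2*R) (F(R) = (-9 + R)/((2*R)) = (-9 + R)*(1/(2*R)) = (-9 + R)/(2*R))
(49 + F(1))*(-6 + T) + O(67, -167) = (49 + (½)*(-9 + 1)/1)*(-6 + 19) - 167 = (49 + (½)*1*(-8))*13 - 167 = (49 - 4)*13 - 167 = 45*13 - 167 = 585 - 167 = 418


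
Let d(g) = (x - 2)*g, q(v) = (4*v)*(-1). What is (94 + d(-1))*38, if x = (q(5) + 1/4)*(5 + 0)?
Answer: 14801/2 ≈ 7400.5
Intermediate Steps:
q(v) = -4*v
x = -395/4 (x = (-4*5 + 1/4)*(5 + 0) = (-20 + ¼)*5 = -79/4*5 = -395/4 ≈ -98.750)
d(g) = -403*g/4 (d(g) = (-395/4 - 2)*g = -403*g/4)
(94 + d(-1))*38 = (94 - 403/4*(-1))*38 = (94 + 403/4)*38 = (779/4)*38 = 14801/2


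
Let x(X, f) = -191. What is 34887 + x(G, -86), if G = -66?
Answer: 34696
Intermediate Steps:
34887 + x(G, -86) = 34887 - 191 = 34696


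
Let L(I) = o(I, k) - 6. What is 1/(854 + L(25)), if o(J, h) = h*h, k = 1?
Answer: 1/849 ≈ 0.0011779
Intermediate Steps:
o(J, h) = h²
L(I) = -5 (L(I) = 1² - 6 = 1 - 6 = -5)
1/(854 + L(25)) = 1/(854 - 5) = 1/849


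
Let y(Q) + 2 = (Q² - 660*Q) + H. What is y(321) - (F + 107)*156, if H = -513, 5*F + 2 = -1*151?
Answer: -606262/5 ≈ -1.2125e+5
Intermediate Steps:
F = -153/5 (F = -⅖ + (-1*151)/5 = -⅖ + (⅕)*(-151) = -⅖ - 151/5 = -153/5 ≈ -30.600)
y(Q) = -515 + Q² - 660*Q (y(Q) = -2 + ((Q² - 660*Q) - 513) = -2 + (-513 + Q² - 660*Q) = -515 + Q² - 660*Q)
y(321) - (F + 107)*156 = (-515 + 321² - 660*321) - (-153/5 + 107)*156 = (-515 + 103041 - 211860) - 382*156/5 = -109334 - 1*59592/5 = -109334 - 59592/5 = -606262/5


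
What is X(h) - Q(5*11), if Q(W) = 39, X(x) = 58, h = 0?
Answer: 19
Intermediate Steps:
X(h) - Q(5*11) = 58 - 1*39 = 58 - 39 = 19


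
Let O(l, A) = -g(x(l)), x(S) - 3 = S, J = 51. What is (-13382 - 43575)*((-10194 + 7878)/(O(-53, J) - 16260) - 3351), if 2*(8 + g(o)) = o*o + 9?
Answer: 2227473045989/11671 ≈ 1.9086e+8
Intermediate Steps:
x(S) = 3 + S
g(o) = -7/2 + o²/2 (g(o) = -8 + (o*o + 9)/2 = -8 + (o² + 9)/2 = -8 + (9 + o²)/2 = -8 + (9/2 + o²/2) = -7/2 + o²/2)
O(l, A) = 7/2 - (3 + l)²/2 (O(l, A) = -(-7/2 + (3 + l)²/2) = 7/2 - (3 + l)²/2)
(-13382 - 43575)*((-10194 + 7878)/(O(-53, J) - 16260) - 3351) = (-13382 - 43575)*((-10194 + 7878)/((7/2 - (3 - 53)²/2) - 16260) - 3351) = -56957*(-2316/((7/2 - ½*(-50)²) - 16260) - 3351) = -56957*(-2316/((7/2 - ½*2500) - 16260) - 3351) = -56957*(-2316/((7/2 - 1250) - 16260) - 3351) = -56957*(-2316/(-2493/2 - 16260) - 3351) = -56957*(-2316/(-35013/2) - 3351) = -56957*(-2316*(-2/35013) - 3351) = -56957*(1544/11671 - 3351) = -56957*(-39107977/11671) = 2227473045989/11671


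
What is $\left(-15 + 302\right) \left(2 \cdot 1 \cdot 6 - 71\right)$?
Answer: $-16933$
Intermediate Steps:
$\left(-15 + 302\right) \left(2 \cdot 1 \cdot 6 - 71\right) = 287 \left(2 \cdot 6 - 71\right) = 287 \left(12 - 71\right) = 287 \left(-59\right) = -16933$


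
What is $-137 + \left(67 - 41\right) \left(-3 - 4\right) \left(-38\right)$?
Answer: $6779$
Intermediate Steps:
$-137 + \left(67 - 41\right) \left(-3 - 4\right) \left(-38\right) = -137 + 26 \left(-7\right) \left(-38\right) = -137 - -6916 = -137 + 6916 = 6779$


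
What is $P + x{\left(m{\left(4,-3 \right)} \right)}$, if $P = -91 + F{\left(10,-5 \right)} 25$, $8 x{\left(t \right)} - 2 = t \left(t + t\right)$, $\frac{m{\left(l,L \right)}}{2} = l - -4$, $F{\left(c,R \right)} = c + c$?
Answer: $\frac{1893}{4} \approx 473.25$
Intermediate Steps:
$F{\left(c,R \right)} = 2 c$
$m{\left(l,L \right)} = 8 + 2 l$ ($m{\left(l,L \right)} = 2 \left(l - -4\right) = 2 \left(l + 4\right) = 2 \left(4 + l\right) = 8 + 2 l$)
$x{\left(t \right)} = \frac{1}{4} + \frac{t^{2}}{4}$ ($x{\left(t \right)} = \frac{1}{4} + \frac{t \left(t + t\right)}{8} = \frac{1}{4} + \frac{t 2 t}{8} = \frac{1}{4} + \frac{2 t^{2}}{8} = \frac{1}{4} + \frac{t^{2}}{4}$)
$P = 409$ ($P = -91 + 2 \cdot 10 \cdot 25 = -91 + 20 \cdot 25 = -91 + 500 = 409$)
$P + x{\left(m{\left(4,-3 \right)} \right)} = 409 + \left(\frac{1}{4} + \frac{\left(8 + 2 \cdot 4\right)^{2}}{4}\right) = 409 + \left(\frac{1}{4} + \frac{\left(8 + 8\right)^{2}}{4}\right) = 409 + \left(\frac{1}{4} + \frac{16^{2}}{4}\right) = 409 + \left(\frac{1}{4} + \frac{1}{4} \cdot 256\right) = 409 + \left(\frac{1}{4} + 64\right) = 409 + \frac{257}{4} = \frac{1893}{4}$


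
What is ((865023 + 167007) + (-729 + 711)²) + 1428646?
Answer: 2461000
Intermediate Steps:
((865023 + 167007) + (-729 + 711)²) + 1428646 = (1032030 + (-18)²) + 1428646 = (1032030 + 324) + 1428646 = 1032354 + 1428646 = 2461000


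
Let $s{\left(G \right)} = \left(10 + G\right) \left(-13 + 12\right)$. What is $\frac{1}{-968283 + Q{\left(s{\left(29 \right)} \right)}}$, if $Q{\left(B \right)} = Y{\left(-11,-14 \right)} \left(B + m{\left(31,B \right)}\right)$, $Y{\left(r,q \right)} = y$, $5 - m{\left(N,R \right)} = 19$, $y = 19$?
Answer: $- \frac{1}{969290} \approx -1.0317 \cdot 10^{-6}$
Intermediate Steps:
$m{\left(N,R \right)} = -14$ ($m{\left(N,R \right)} = 5 - 19 = -14$)
$s{\left(G \right)} = -10 - G$ ($s{\left(G \right)} = \left(10 + G\right) \left(-1\right) = -10 - G$)
$Y{\left(r,q \right)} = 19$
$Q{\left(B \right)} = -266 + 19 B$ ($Q{\left(B \right)} = 19 \left(B - 14\right) = 19 \left(-14 + B\right) = -266 + 19 B$)
$\frac{1}{-968283 + Q{\left(s{\left(29 \right)} \right)}} = \frac{1}{-968283 + \left(-266 + 19 \left(-10 - 29\right)\right)} = \frac{1}{-968283 + \left(-266 + 19 \left(-39\right)\right)} = \frac{1}{-968283 - 1007} = \frac{1}{-969290} = - \frac{1}{969290}$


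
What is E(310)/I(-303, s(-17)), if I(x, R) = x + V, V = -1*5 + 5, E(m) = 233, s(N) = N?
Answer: -233/303 ≈ -0.76898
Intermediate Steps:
V = 0 (V = -5 + 5 = 0)
I(x, R) = x (I(x, R) = x + 0 = x)
E(310)/I(-303, s(-17)) = 233/(-303) = 233*(-1/303) = -233/303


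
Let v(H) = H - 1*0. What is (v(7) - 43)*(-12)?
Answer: 432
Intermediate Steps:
v(H) = H (v(H) = H + 0 = H)
(v(7) - 43)*(-12) = (7 - 43)*(-12) = -36*(-12) = 432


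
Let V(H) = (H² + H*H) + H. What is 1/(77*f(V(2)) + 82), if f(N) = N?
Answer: 1/852 ≈ 0.0011737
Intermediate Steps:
V(H) = H + 2*H² (V(H) = (H² + H²) + H = 2*H² + H = H + 2*H²)
1/(77*f(V(2)) + 82) = 1/(77*(2*(1 + 2*2)) + 82) = 1/(77*(2*(1 + 4)) + 82) = 1/(77*(2*5) + 82) = 1/(77*10 + 82) = 1/(770 + 82) = 1/852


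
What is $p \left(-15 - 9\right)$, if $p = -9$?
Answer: $216$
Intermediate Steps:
$p \left(-15 - 9\right) = - 9 \left(-15 - 9\right) = \left(-9\right) \left(-24\right) = 216$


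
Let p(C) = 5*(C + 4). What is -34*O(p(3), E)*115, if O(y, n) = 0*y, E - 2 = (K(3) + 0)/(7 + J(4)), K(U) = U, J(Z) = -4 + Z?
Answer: 0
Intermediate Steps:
p(C) = 20 + 5*C (p(C) = 5*(4 + C) = 20 + 5*C)
E = 17/7 (E = 2 + (3 + 0)/(7 + (-4 + 4)) = 2 + 3/(7 + 0) = 2 + 3/7 = 17/7 ≈ 2.4286)
O(y, n) = 0
-34*O(p(3), E)*115 = -34*0*115 = 0*115 = 0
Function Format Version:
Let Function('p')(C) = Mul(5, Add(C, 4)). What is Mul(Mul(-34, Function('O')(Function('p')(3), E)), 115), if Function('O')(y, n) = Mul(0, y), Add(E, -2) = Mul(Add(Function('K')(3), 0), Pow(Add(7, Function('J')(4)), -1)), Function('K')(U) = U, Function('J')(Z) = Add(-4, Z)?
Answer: 0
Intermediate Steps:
Function('p')(C) = Add(20, Mul(5, C)) (Function('p')(C) = Mul(5, Add(4, C)) = Add(20, Mul(5, C)))
E = Rational(17, 7) (E = Add(2, Mul(Add(3, 0), Pow(Add(7, Add(-4, 4)), -1))) = Add(2, Mul(3, Pow(Add(7, 0), -1))) = Add(2, Mul(3, Pow(7, -1))) = Add(2, Mul(3, Rational(1, 7))) = Add(2, Rational(3, 7)) = Rational(17, 7) ≈ 2.4286)
Function('O')(y, n) = 0
Mul(Mul(-34, Function('O')(Function('p')(3), E)), 115) = Mul(Mul(-34, 0), 115) = Mul(0, 115) = 0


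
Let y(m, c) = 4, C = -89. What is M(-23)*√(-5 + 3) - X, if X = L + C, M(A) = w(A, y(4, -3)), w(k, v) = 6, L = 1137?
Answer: -1048 + 6*I*√2 ≈ -1048.0 + 8.4853*I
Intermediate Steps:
M(A) = 6
X = 1048 (X = 1137 - 89 = 1048)
M(-23)*√(-5 + 3) - X = 6*√(-5 + 3) - 1*1048 = 6*√(-2) - 1048 = 6*(I*√2) - 1048 = 6*I*√2 - 1048 = -1048 + 6*I*√2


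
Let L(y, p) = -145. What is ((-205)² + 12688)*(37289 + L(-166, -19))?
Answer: 2032259672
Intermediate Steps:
((-205)² + 12688)*(37289 + L(-166, -19)) = ((-205)² + 12688)*(37289 - 145) = (42025 + 12688)*37144 = 54713*37144 = 2032259672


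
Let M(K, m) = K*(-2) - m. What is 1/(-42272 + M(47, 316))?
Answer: -1/42682 ≈ -2.3429e-5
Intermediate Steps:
M(K, m) = -m - 2*K (M(K, m) = -2*K - m = -m - 2*K)
1/(-42272 + M(47, 316)) = 1/(-42272 + (-1*316 - 2*47)) = 1/(-42272 + (-316 - 94)) = 1/(-42272 - 410) = 1/(-42682) = -1/42682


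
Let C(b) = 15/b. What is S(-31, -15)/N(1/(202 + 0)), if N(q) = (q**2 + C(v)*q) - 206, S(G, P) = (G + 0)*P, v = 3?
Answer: -18973860/8404613 ≈ -2.2576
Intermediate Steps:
S(G, P) = G*P
N(q) = -206 + q**2 + 5*q (N(q) = (q**2 + (15/3)*q) - 206 = (q**2 + (15*(1/3))*q) - 206 = (q**2 + 5*q) - 206 = -206 + q**2 + 5*q)
S(-31, -15)/N(1/(202 + 0)) = (-31*(-15))/(-206 + (1/(202 + 0))**2 + 5/(202 + 0)) = 465/(-206 + (1/202)**2 + 5/202) = 465/(-206 + (1/202)**2 + 5*(1/202)) = 465/(-206 + 1/40804 + 5/202) = 465/(-8404613/40804) = 465*(-40804/8404613) = -18973860/8404613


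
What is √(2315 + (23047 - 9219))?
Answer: √16143 ≈ 127.06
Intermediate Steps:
√(2315 + (23047 - 9219)) = √(2315 + 13828) = √16143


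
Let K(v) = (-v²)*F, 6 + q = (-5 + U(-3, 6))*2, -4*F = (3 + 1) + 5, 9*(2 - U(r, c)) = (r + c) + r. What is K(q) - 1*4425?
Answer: -4101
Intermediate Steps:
U(r, c) = 2 - 2*r/9 - c/9 (U(r, c) = 2 - ((r + c) + r)/9 = 2 - ((c + r) + r)/9 = 2 - (c + 2*r)/9 = 2 + (-2*r/9 - c/9) = 2 - 2*r/9 - c/9)
F = -9/4 (F = -((3 + 1) + 5)/4 = -(4 + 5)/4 = -¼*9 = -9/4 ≈ -2.2500)
q = -12 (q = -6 + (-5 + (2 - 2/9*(-3) - ⅑*6))*2 = -6 + (-5 + (2 + ⅔ - ⅔))*2 = -6 + (-5 + 2)*2 = -6 - 3*2 = -6 - 6 = -12)
K(v) = 9*v²/4 (K(v) = -v²*(-9/4) = 9*v²/4)
K(q) - 1*4425 = (9/4)*(-12)² - 1*4425 = (9/4)*144 - 4425 = 324 - 4425 = -4101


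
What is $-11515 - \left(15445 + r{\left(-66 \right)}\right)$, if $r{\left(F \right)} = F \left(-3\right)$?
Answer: $-27158$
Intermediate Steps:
$r{\left(F \right)} = - 3 F$
$-11515 - \left(15445 + r{\left(-66 \right)}\right) = -11515 - \left(15445 - -198\right) = -11515 - \left(15445 + 198\right) = -11515 - 15643 = -27158$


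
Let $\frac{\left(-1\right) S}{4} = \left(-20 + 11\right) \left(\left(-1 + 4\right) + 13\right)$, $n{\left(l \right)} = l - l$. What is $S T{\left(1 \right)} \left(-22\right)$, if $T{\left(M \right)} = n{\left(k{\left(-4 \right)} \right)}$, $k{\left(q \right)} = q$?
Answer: $0$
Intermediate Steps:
$n{\left(l \right)} = 0$
$T{\left(M \right)} = 0$
$S = 576$ ($S = - 4 \left(-20 + 11\right) \left(\left(-1 + 4\right) + 13\right) = - 4 \left(- 9 \left(3 + 13\right)\right) = - 4 \left(\left(-9\right) 16\right) = \left(-4\right) \left(-144\right) = 576$)
$S T{\left(1 \right)} \left(-22\right) = 576 \cdot 0 \left(-22\right) = 0 \left(-22\right) = 0$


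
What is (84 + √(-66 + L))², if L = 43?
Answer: (84 + I*√23)² ≈ 7033.0 + 805.7*I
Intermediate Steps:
(84 + √(-66 + L))² = (84 + √(-66 + 43))² = (84 + √(-23))² = (84 + I*√23)²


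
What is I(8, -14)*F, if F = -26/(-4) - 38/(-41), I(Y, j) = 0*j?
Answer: 0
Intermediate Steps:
I(Y, j) = 0
F = 609/82 (F = -26*(-¼) - 38*(-1/41) = 13/2 + 38/41 = 609/82 ≈ 7.4268)
I(8, -14)*F = 0*(609/82) = 0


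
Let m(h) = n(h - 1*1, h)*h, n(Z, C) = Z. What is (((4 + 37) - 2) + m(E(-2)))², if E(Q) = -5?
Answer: 4761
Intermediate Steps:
m(h) = h*(-1 + h) (m(h) = (h - 1*1)*h = (h - 1)*h = (-1 + h)*h = h*(-1 + h))
(((4 + 37) - 2) + m(E(-2)))² = (((4 + 37) - 2) - 5*(-1 - 5))² = ((41 - 2) - 5*(-6))² = (39 + 30)² = 69² = 4761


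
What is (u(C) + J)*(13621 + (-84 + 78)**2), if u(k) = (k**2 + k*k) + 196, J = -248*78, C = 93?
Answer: -25265450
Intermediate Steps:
J = -19344
u(k) = 196 + 2*k**2 (u(k) = (k**2 + k**2) + 196 = 2*k**2 + 196 = 196 + 2*k**2)
(u(C) + J)*(13621 + (-84 + 78)**2) = ((196 + 2*93**2) - 19344)*(13621 + (-84 + 78)**2) = ((196 + 2*8649) - 19344)*(13621 + (-6)**2) = ((196 + 17298) - 19344)*(13621 + 36) = (17494 - 19344)*13657 = -1850*13657 = -25265450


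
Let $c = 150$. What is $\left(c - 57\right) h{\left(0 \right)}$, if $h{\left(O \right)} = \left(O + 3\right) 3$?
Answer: $837$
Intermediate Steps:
$h{\left(O \right)} = 9 + 3 O$ ($h{\left(O \right)} = \left(3 + O\right) 3 = 9 + 3 O$)
$\left(c - 57\right) h{\left(0 \right)} = \left(150 - 57\right) \left(9 + 3 \cdot 0\right) = 93 \left(9 + 0\right) = 93 \cdot 9 = 837$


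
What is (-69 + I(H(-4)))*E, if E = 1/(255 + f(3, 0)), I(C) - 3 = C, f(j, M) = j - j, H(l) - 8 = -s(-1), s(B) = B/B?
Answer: -59/255 ≈ -0.23137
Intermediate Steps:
s(B) = 1
H(l) = 7 (H(l) = 8 - 1*1 = 8 - 1 = 7)
f(j, M) = 0
I(C) = 3 + C
E = 1/255 (E = 1/(255 + 0) = 1/255 ≈ 0.0039216)
(-69 + I(H(-4)))*E = (-69 + (3 + 7))*(1/255) = (-69 + 10)*(1/255) = -59*1/255 = -59/255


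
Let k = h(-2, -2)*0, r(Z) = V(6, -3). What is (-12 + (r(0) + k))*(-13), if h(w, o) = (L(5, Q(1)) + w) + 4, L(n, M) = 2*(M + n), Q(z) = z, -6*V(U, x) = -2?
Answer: 455/3 ≈ 151.67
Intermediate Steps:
V(U, x) = ⅓ (V(U, x) = -⅙*(-2) = ⅓)
r(Z) = ⅓
L(n, M) = 2*M + 2*n
h(w, o) = 16 + w (h(w, o) = ((2*1 + 2*5) + w) + 4 = ((2 + 10) + w) + 4 = (12 + w) + 4 = 16 + w)
k = 0 (k = (16 - 2)*0 = 14*0 = 0)
(-12 + (r(0) + k))*(-13) = (-12 + (⅓ + 0))*(-13) = (-12 + ⅓)*(-13) = -35/3*(-13) = 455/3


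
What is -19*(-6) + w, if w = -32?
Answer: 82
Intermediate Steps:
-19*(-6) + w = -19*(-6) - 32 = 114 - 32 = 82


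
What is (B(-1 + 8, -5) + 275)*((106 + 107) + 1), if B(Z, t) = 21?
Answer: 63344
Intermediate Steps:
(B(-1 + 8, -5) + 275)*((106 + 107) + 1) = (21 + 275)*((106 + 107) + 1) = 296*(213 + 1) = 296*214 = 63344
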